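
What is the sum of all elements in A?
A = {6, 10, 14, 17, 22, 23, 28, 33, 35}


Set A = {6, 10, 14, 17, 22, 23, 28, 33, 35}
Sum = 6 + 10 + 14 + 17 + 22 + 23 + 28 + 33 + 35 = 188

188


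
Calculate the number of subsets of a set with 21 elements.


The set has 21 elements.
The power set contains all possible subsets.
|P(A)| = 2^|A| = 2^21 = 2097152

2097152


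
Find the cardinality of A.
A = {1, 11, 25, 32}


Set A = {1, 11, 25, 32}
Listing elements: 1, 11, 25, 32
Counting: 4 elements
|A| = 4

4


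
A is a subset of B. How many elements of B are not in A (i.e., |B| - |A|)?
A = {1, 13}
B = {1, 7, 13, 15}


Set A = {1, 13}, |A| = 2
Set B = {1, 7, 13, 15}, |B| = 4
Since A ⊆ B: B \ A = {7, 15}
|B| - |A| = 4 - 2 = 2

2


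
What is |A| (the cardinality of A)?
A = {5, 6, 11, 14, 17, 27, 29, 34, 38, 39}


Set A = {5, 6, 11, 14, 17, 27, 29, 34, 38, 39}
Listing elements: 5, 6, 11, 14, 17, 27, 29, 34, 38, 39
Counting: 10 elements
|A| = 10

10


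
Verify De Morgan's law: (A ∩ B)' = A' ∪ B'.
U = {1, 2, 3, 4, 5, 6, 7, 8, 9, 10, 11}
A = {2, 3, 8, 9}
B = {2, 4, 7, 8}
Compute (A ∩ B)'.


U = {1, 2, 3, 4, 5, 6, 7, 8, 9, 10, 11}
A = {2, 3, 8, 9}, B = {2, 4, 7, 8}
A ∩ B = {2, 8}
(A ∩ B)' = U \ (A ∩ B) = {1, 3, 4, 5, 6, 7, 9, 10, 11}
Verification via A' ∪ B': A' = {1, 4, 5, 6, 7, 10, 11}, B' = {1, 3, 5, 6, 9, 10, 11}
A' ∪ B' = {1, 3, 4, 5, 6, 7, 9, 10, 11} ✓

{1, 3, 4, 5, 6, 7, 9, 10, 11}


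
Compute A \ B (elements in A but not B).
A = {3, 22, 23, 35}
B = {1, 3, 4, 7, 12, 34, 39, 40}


Set A = {3, 22, 23, 35}
Set B = {1, 3, 4, 7, 12, 34, 39, 40}
A \ B includes elements in A that are not in B.
Check each element of A:
3 (in B, remove), 22 (not in B, keep), 23 (not in B, keep), 35 (not in B, keep)
A \ B = {22, 23, 35}

{22, 23, 35}


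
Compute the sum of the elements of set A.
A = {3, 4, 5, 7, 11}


Set A = {3, 4, 5, 7, 11}
Sum = 3 + 4 + 5 + 7 + 11 = 30

30


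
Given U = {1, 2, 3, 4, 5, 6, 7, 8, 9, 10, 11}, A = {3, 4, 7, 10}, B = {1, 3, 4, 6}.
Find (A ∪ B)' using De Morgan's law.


U = {1, 2, 3, 4, 5, 6, 7, 8, 9, 10, 11}
A = {3, 4, 7, 10}, B = {1, 3, 4, 6}
A ∪ B = {1, 3, 4, 6, 7, 10}
(A ∪ B)' = U \ (A ∪ B) = {2, 5, 8, 9, 11}
Verification via A' ∩ B': A' = {1, 2, 5, 6, 8, 9, 11}, B' = {2, 5, 7, 8, 9, 10, 11}
A' ∩ B' = {2, 5, 8, 9, 11} ✓

{2, 5, 8, 9, 11}


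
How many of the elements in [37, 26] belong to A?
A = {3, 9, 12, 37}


Set A = {3, 9, 12, 37}
Candidates: [37, 26]
Check each candidate:
37 ∈ A, 26 ∉ A
Count of candidates in A: 1

1


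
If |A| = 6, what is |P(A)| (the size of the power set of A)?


The set has 6 elements.
The power set contains all possible subsets.
|P(A)| = 2^|A| = 2^6 = 64

64


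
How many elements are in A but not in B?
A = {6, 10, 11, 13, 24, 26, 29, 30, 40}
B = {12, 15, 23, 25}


Set A = {6, 10, 11, 13, 24, 26, 29, 30, 40}
Set B = {12, 15, 23, 25}
A \ B = {6, 10, 11, 13, 24, 26, 29, 30, 40}
|A \ B| = 9

9


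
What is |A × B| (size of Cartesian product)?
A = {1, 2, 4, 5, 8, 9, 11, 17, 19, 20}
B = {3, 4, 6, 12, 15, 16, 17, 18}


Set A = {1, 2, 4, 5, 8, 9, 11, 17, 19, 20} has 10 elements.
Set B = {3, 4, 6, 12, 15, 16, 17, 18} has 8 elements.
|A × B| = |A| × |B| = 10 × 8 = 80

80


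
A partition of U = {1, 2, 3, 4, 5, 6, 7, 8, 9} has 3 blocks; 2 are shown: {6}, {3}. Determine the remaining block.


U = {1, 2, 3, 4, 5, 6, 7, 8, 9}
Shown blocks: {6}, {3}
A partition's blocks are pairwise disjoint and cover U, so the missing block = U \ (union of shown blocks).
Union of shown blocks: {3, 6}
Missing block = U \ (union) = {1, 2, 4, 5, 7, 8, 9}

{1, 2, 4, 5, 7, 8, 9}


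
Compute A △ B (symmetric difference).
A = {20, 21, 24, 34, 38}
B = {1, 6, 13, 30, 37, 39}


Set A = {20, 21, 24, 34, 38}
Set B = {1, 6, 13, 30, 37, 39}
A △ B = (A \ B) ∪ (B \ A)
Elements in A but not B: {20, 21, 24, 34, 38}
Elements in B but not A: {1, 6, 13, 30, 37, 39}
A △ B = {1, 6, 13, 20, 21, 24, 30, 34, 37, 38, 39}

{1, 6, 13, 20, 21, 24, 30, 34, 37, 38, 39}


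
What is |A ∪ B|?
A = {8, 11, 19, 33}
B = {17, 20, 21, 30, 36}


Set A = {8, 11, 19, 33}, |A| = 4
Set B = {17, 20, 21, 30, 36}, |B| = 5
A ∩ B = {}, |A ∩ B| = 0
|A ∪ B| = |A| + |B| - |A ∩ B| = 4 + 5 - 0 = 9

9


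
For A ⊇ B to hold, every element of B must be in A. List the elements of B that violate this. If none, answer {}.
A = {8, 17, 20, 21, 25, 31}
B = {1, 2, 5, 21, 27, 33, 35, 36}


Set A = {8, 17, 20, 21, 25, 31}
Set B = {1, 2, 5, 21, 27, 33, 35, 36}
Check each element of B against A:
1 ∉ A (include), 2 ∉ A (include), 5 ∉ A (include), 21 ∈ A, 27 ∉ A (include), 33 ∉ A (include), 35 ∉ A (include), 36 ∉ A (include)
Elements of B not in A: {1, 2, 5, 27, 33, 35, 36}

{1, 2, 5, 27, 33, 35, 36}


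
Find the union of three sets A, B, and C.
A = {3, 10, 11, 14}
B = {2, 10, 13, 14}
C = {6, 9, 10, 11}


Set A = {3, 10, 11, 14}
Set B = {2, 10, 13, 14}
Set C = {6, 9, 10, 11}
First, A ∪ B = {2, 3, 10, 11, 13, 14}
Then, (A ∪ B) ∪ C = {2, 3, 6, 9, 10, 11, 13, 14}

{2, 3, 6, 9, 10, 11, 13, 14}


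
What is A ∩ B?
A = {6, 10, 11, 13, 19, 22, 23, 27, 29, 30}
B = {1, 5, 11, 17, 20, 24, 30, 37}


Set A = {6, 10, 11, 13, 19, 22, 23, 27, 29, 30}
Set B = {1, 5, 11, 17, 20, 24, 30, 37}
A ∩ B includes only elements in both sets.
Check each element of A against B:
6 ✗, 10 ✗, 11 ✓, 13 ✗, 19 ✗, 22 ✗, 23 ✗, 27 ✗, 29 ✗, 30 ✓
A ∩ B = {11, 30}

{11, 30}


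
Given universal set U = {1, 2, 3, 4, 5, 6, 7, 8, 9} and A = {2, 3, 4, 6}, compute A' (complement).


Universal set U = {1, 2, 3, 4, 5, 6, 7, 8, 9}
Set A = {2, 3, 4, 6}
A' = U \ A = elements in U but not in A
Checking each element of U:
1 (not in A, include), 2 (in A, exclude), 3 (in A, exclude), 4 (in A, exclude), 5 (not in A, include), 6 (in A, exclude), 7 (not in A, include), 8 (not in A, include), 9 (not in A, include)
A' = {1, 5, 7, 8, 9}

{1, 5, 7, 8, 9}


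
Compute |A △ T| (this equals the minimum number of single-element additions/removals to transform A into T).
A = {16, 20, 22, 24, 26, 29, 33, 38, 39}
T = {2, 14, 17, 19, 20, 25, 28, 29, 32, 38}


Set A = {16, 20, 22, 24, 26, 29, 33, 38, 39}
Set T = {2, 14, 17, 19, 20, 25, 28, 29, 32, 38}
Elements to remove from A (in A, not in T): {16, 22, 24, 26, 33, 39} → 6 removals
Elements to add to A (in T, not in A): {2, 14, 17, 19, 25, 28, 32} → 7 additions
Total edits = 6 + 7 = 13

13


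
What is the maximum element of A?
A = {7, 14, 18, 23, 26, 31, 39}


Set A = {7, 14, 18, 23, 26, 31, 39}
Elements in ascending order: 7, 14, 18, 23, 26, 31, 39
The largest element is 39.

39


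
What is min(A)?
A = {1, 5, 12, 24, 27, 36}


Set A = {1, 5, 12, 24, 27, 36}
Elements in ascending order: 1, 5, 12, 24, 27, 36
The smallest element is 1.

1


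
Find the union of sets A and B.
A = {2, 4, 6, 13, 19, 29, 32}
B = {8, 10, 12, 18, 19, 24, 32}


Set A = {2, 4, 6, 13, 19, 29, 32}
Set B = {8, 10, 12, 18, 19, 24, 32}
A ∪ B includes all elements in either set.
Elements from A: {2, 4, 6, 13, 19, 29, 32}
Elements from B not already included: {8, 10, 12, 18, 24}
A ∪ B = {2, 4, 6, 8, 10, 12, 13, 18, 19, 24, 29, 32}

{2, 4, 6, 8, 10, 12, 13, 18, 19, 24, 29, 32}


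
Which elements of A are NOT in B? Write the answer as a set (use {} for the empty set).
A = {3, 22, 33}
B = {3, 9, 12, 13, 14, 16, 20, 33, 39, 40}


Set A = {3, 22, 33}
Set B = {3, 9, 12, 13, 14, 16, 20, 33, 39, 40}
Check each element of A against B:
3 ∈ B, 22 ∉ B (include), 33 ∈ B
Elements of A not in B: {22}

{22}


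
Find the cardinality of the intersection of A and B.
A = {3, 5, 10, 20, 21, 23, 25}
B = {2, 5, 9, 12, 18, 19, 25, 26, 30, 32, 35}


Set A = {3, 5, 10, 20, 21, 23, 25}
Set B = {2, 5, 9, 12, 18, 19, 25, 26, 30, 32, 35}
A ∩ B = {5, 25}
|A ∩ B| = 2

2


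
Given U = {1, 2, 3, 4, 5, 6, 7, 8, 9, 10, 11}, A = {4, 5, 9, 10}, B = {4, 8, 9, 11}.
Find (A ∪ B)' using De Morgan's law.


U = {1, 2, 3, 4, 5, 6, 7, 8, 9, 10, 11}
A = {4, 5, 9, 10}, B = {4, 8, 9, 11}
A ∪ B = {4, 5, 8, 9, 10, 11}
(A ∪ B)' = U \ (A ∪ B) = {1, 2, 3, 6, 7}
Verification via A' ∩ B': A' = {1, 2, 3, 6, 7, 8, 11}, B' = {1, 2, 3, 5, 6, 7, 10}
A' ∩ B' = {1, 2, 3, 6, 7} ✓

{1, 2, 3, 6, 7}


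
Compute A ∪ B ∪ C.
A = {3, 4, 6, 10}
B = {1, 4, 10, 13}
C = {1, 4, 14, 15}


Set A = {3, 4, 6, 10}
Set B = {1, 4, 10, 13}
Set C = {1, 4, 14, 15}
First, A ∪ B = {1, 3, 4, 6, 10, 13}
Then, (A ∪ B) ∪ C = {1, 3, 4, 6, 10, 13, 14, 15}

{1, 3, 4, 6, 10, 13, 14, 15}


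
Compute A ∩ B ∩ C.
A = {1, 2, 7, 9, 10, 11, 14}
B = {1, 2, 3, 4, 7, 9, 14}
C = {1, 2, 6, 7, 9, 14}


Set A = {1, 2, 7, 9, 10, 11, 14}
Set B = {1, 2, 3, 4, 7, 9, 14}
Set C = {1, 2, 6, 7, 9, 14}
First, A ∩ B = {1, 2, 7, 9, 14}
Then, (A ∩ B) ∩ C = {1, 2, 7, 9, 14}

{1, 2, 7, 9, 14}


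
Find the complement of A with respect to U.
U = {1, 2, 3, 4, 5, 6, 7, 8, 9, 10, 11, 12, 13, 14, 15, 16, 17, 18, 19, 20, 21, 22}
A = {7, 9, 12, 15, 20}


Universal set U = {1, 2, 3, 4, 5, 6, 7, 8, 9, 10, 11, 12, 13, 14, 15, 16, 17, 18, 19, 20, 21, 22}
Set A = {7, 9, 12, 15, 20}
A' = U \ A = elements in U but not in A
Checking each element of U:
1 (not in A, include), 2 (not in A, include), 3 (not in A, include), 4 (not in A, include), 5 (not in A, include), 6 (not in A, include), 7 (in A, exclude), 8 (not in A, include), 9 (in A, exclude), 10 (not in A, include), 11 (not in A, include), 12 (in A, exclude), 13 (not in A, include), 14 (not in A, include), 15 (in A, exclude), 16 (not in A, include), 17 (not in A, include), 18 (not in A, include), 19 (not in A, include), 20 (in A, exclude), 21 (not in A, include), 22 (not in A, include)
A' = {1, 2, 3, 4, 5, 6, 8, 10, 11, 13, 14, 16, 17, 18, 19, 21, 22}

{1, 2, 3, 4, 5, 6, 8, 10, 11, 13, 14, 16, 17, 18, 19, 21, 22}


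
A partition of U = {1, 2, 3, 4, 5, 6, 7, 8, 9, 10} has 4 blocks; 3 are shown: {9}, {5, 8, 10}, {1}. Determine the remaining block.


U = {1, 2, 3, 4, 5, 6, 7, 8, 9, 10}
Shown blocks: {9}, {5, 8, 10}, {1}
A partition's blocks are pairwise disjoint and cover U, so the missing block = U \ (union of shown blocks).
Union of shown blocks: {1, 5, 8, 9, 10}
Missing block = U \ (union) = {2, 3, 4, 6, 7}

{2, 3, 4, 6, 7}


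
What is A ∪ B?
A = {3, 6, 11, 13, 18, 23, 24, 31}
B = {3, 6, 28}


Set A = {3, 6, 11, 13, 18, 23, 24, 31}
Set B = {3, 6, 28}
A ∪ B includes all elements in either set.
Elements from A: {3, 6, 11, 13, 18, 23, 24, 31}
Elements from B not already included: {28}
A ∪ B = {3, 6, 11, 13, 18, 23, 24, 28, 31}

{3, 6, 11, 13, 18, 23, 24, 28, 31}


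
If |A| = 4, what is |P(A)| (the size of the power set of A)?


The set has 4 elements.
The power set contains all possible subsets.
|P(A)| = 2^|A| = 2^4 = 16

16


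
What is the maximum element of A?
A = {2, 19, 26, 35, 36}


Set A = {2, 19, 26, 35, 36}
Elements in ascending order: 2, 19, 26, 35, 36
The largest element is 36.

36


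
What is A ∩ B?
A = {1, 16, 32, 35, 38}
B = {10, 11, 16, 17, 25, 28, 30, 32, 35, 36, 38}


Set A = {1, 16, 32, 35, 38}
Set B = {10, 11, 16, 17, 25, 28, 30, 32, 35, 36, 38}
A ∩ B includes only elements in both sets.
Check each element of A against B:
1 ✗, 16 ✓, 32 ✓, 35 ✓, 38 ✓
A ∩ B = {16, 32, 35, 38}

{16, 32, 35, 38}


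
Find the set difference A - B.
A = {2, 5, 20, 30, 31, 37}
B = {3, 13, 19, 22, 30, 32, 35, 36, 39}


Set A = {2, 5, 20, 30, 31, 37}
Set B = {3, 13, 19, 22, 30, 32, 35, 36, 39}
A \ B includes elements in A that are not in B.
Check each element of A:
2 (not in B, keep), 5 (not in B, keep), 20 (not in B, keep), 30 (in B, remove), 31 (not in B, keep), 37 (not in B, keep)
A \ B = {2, 5, 20, 31, 37}

{2, 5, 20, 31, 37}


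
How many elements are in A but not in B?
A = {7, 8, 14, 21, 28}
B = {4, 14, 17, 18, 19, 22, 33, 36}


Set A = {7, 8, 14, 21, 28}
Set B = {4, 14, 17, 18, 19, 22, 33, 36}
A \ B = {7, 8, 21, 28}
|A \ B| = 4

4


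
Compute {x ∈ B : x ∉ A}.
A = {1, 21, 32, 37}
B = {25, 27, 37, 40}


Set A = {1, 21, 32, 37}
Set B = {25, 27, 37, 40}
Check each element of B against A:
25 ∉ A (include), 27 ∉ A (include), 37 ∈ A, 40 ∉ A (include)
Elements of B not in A: {25, 27, 40}

{25, 27, 40}


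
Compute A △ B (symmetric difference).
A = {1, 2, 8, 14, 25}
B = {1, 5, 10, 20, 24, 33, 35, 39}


Set A = {1, 2, 8, 14, 25}
Set B = {1, 5, 10, 20, 24, 33, 35, 39}
A △ B = (A \ B) ∪ (B \ A)
Elements in A but not B: {2, 8, 14, 25}
Elements in B but not A: {5, 10, 20, 24, 33, 35, 39}
A △ B = {2, 5, 8, 10, 14, 20, 24, 25, 33, 35, 39}

{2, 5, 8, 10, 14, 20, 24, 25, 33, 35, 39}


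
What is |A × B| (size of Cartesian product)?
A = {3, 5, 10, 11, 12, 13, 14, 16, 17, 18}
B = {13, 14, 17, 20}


Set A = {3, 5, 10, 11, 12, 13, 14, 16, 17, 18} has 10 elements.
Set B = {13, 14, 17, 20} has 4 elements.
|A × B| = |A| × |B| = 10 × 4 = 40

40


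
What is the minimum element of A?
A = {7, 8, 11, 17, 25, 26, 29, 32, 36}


Set A = {7, 8, 11, 17, 25, 26, 29, 32, 36}
Elements in ascending order: 7, 8, 11, 17, 25, 26, 29, 32, 36
The smallest element is 7.

7


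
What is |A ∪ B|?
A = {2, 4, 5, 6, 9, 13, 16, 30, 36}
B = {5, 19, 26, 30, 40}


Set A = {2, 4, 5, 6, 9, 13, 16, 30, 36}, |A| = 9
Set B = {5, 19, 26, 30, 40}, |B| = 5
A ∩ B = {5, 30}, |A ∩ B| = 2
|A ∪ B| = |A| + |B| - |A ∩ B| = 9 + 5 - 2 = 12

12


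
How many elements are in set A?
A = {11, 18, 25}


Set A = {11, 18, 25}
Listing elements: 11, 18, 25
Counting: 3 elements
|A| = 3

3


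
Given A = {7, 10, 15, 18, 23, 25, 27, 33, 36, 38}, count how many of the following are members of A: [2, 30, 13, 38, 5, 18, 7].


Set A = {7, 10, 15, 18, 23, 25, 27, 33, 36, 38}
Candidates: [2, 30, 13, 38, 5, 18, 7]
Check each candidate:
2 ∉ A, 30 ∉ A, 13 ∉ A, 38 ∈ A, 5 ∉ A, 18 ∈ A, 7 ∈ A
Count of candidates in A: 3

3


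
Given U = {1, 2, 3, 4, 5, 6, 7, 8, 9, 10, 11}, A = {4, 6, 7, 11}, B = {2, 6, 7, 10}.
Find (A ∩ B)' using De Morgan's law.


U = {1, 2, 3, 4, 5, 6, 7, 8, 9, 10, 11}
A = {4, 6, 7, 11}, B = {2, 6, 7, 10}
A ∩ B = {6, 7}
(A ∩ B)' = U \ (A ∩ B) = {1, 2, 3, 4, 5, 8, 9, 10, 11}
Verification via A' ∪ B': A' = {1, 2, 3, 5, 8, 9, 10}, B' = {1, 3, 4, 5, 8, 9, 11}
A' ∪ B' = {1, 2, 3, 4, 5, 8, 9, 10, 11} ✓

{1, 2, 3, 4, 5, 8, 9, 10, 11}


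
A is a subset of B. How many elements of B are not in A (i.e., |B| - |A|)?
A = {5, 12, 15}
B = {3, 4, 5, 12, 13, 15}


Set A = {5, 12, 15}, |A| = 3
Set B = {3, 4, 5, 12, 13, 15}, |B| = 6
Since A ⊆ B: B \ A = {3, 4, 13}
|B| - |A| = 6 - 3 = 3

3


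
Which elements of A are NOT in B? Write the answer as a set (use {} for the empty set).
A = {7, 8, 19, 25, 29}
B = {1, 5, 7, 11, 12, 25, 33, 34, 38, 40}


Set A = {7, 8, 19, 25, 29}
Set B = {1, 5, 7, 11, 12, 25, 33, 34, 38, 40}
Check each element of A against B:
7 ∈ B, 8 ∉ B (include), 19 ∉ B (include), 25 ∈ B, 29 ∉ B (include)
Elements of A not in B: {8, 19, 29}

{8, 19, 29}


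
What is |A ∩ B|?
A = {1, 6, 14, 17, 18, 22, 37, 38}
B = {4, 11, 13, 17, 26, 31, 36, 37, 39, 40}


Set A = {1, 6, 14, 17, 18, 22, 37, 38}
Set B = {4, 11, 13, 17, 26, 31, 36, 37, 39, 40}
A ∩ B = {17, 37}
|A ∩ B| = 2

2


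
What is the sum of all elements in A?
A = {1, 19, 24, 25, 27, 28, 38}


Set A = {1, 19, 24, 25, 27, 28, 38}
Sum = 1 + 19 + 24 + 25 + 27 + 28 + 38 = 162

162


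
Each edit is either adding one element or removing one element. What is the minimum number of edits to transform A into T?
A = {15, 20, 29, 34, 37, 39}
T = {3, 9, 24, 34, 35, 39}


Set A = {15, 20, 29, 34, 37, 39}
Set T = {3, 9, 24, 34, 35, 39}
Elements to remove from A (in A, not in T): {15, 20, 29, 37} → 4 removals
Elements to add to A (in T, not in A): {3, 9, 24, 35} → 4 additions
Total edits = 4 + 4 = 8

8


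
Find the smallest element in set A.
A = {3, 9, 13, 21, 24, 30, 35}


Set A = {3, 9, 13, 21, 24, 30, 35}
Elements in ascending order: 3, 9, 13, 21, 24, 30, 35
The smallest element is 3.

3


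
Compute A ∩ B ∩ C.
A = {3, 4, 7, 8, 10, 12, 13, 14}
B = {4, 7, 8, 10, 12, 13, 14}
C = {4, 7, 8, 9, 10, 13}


Set A = {3, 4, 7, 8, 10, 12, 13, 14}
Set B = {4, 7, 8, 10, 12, 13, 14}
Set C = {4, 7, 8, 9, 10, 13}
First, A ∩ B = {4, 7, 8, 10, 12, 13, 14}
Then, (A ∩ B) ∩ C = {4, 7, 8, 10, 13}

{4, 7, 8, 10, 13}


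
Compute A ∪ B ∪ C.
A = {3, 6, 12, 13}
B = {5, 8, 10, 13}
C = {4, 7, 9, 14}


Set A = {3, 6, 12, 13}
Set B = {5, 8, 10, 13}
Set C = {4, 7, 9, 14}
First, A ∪ B = {3, 5, 6, 8, 10, 12, 13}
Then, (A ∪ B) ∪ C = {3, 4, 5, 6, 7, 8, 9, 10, 12, 13, 14}

{3, 4, 5, 6, 7, 8, 9, 10, 12, 13, 14}


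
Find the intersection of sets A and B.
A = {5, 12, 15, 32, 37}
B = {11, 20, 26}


Set A = {5, 12, 15, 32, 37}
Set B = {11, 20, 26}
A ∩ B includes only elements in both sets.
Check each element of A against B:
5 ✗, 12 ✗, 15 ✗, 32 ✗, 37 ✗
A ∩ B = {}

{}


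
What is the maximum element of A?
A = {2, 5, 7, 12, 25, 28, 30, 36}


Set A = {2, 5, 7, 12, 25, 28, 30, 36}
Elements in ascending order: 2, 5, 7, 12, 25, 28, 30, 36
The largest element is 36.

36


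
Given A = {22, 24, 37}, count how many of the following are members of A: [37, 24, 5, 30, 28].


Set A = {22, 24, 37}
Candidates: [37, 24, 5, 30, 28]
Check each candidate:
37 ∈ A, 24 ∈ A, 5 ∉ A, 30 ∉ A, 28 ∉ A
Count of candidates in A: 2

2


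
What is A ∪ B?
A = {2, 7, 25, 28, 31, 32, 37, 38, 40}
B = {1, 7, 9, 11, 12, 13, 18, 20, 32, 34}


Set A = {2, 7, 25, 28, 31, 32, 37, 38, 40}
Set B = {1, 7, 9, 11, 12, 13, 18, 20, 32, 34}
A ∪ B includes all elements in either set.
Elements from A: {2, 7, 25, 28, 31, 32, 37, 38, 40}
Elements from B not already included: {1, 9, 11, 12, 13, 18, 20, 34}
A ∪ B = {1, 2, 7, 9, 11, 12, 13, 18, 20, 25, 28, 31, 32, 34, 37, 38, 40}

{1, 2, 7, 9, 11, 12, 13, 18, 20, 25, 28, 31, 32, 34, 37, 38, 40}


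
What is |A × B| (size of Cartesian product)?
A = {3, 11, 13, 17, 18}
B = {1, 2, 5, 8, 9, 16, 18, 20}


Set A = {3, 11, 13, 17, 18} has 5 elements.
Set B = {1, 2, 5, 8, 9, 16, 18, 20} has 8 elements.
|A × B| = |A| × |B| = 5 × 8 = 40

40


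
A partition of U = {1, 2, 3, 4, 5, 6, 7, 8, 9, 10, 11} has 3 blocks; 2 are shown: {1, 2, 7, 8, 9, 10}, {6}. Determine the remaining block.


U = {1, 2, 3, 4, 5, 6, 7, 8, 9, 10, 11}
Shown blocks: {1, 2, 7, 8, 9, 10}, {6}
A partition's blocks are pairwise disjoint and cover U, so the missing block = U \ (union of shown blocks).
Union of shown blocks: {1, 2, 6, 7, 8, 9, 10}
Missing block = U \ (union) = {3, 4, 5, 11}

{3, 4, 5, 11}


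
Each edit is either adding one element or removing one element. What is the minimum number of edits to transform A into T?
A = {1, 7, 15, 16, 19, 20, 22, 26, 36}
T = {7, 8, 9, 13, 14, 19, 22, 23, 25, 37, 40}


Set A = {1, 7, 15, 16, 19, 20, 22, 26, 36}
Set T = {7, 8, 9, 13, 14, 19, 22, 23, 25, 37, 40}
Elements to remove from A (in A, not in T): {1, 15, 16, 20, 26, 36} → 6 removals
Elements to add to A (in T, not in A): {8, 9, 13, 14, 23, 25, 37, 40} → 8 additions
Total edits = 6 + 8 = 14

14


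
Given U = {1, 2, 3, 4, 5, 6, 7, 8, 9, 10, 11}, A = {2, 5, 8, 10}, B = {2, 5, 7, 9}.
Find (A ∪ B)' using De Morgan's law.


U = {1, 2, 3, 4, 5, 6, 7, 8, 9, 10, 11}
A = {2, 5, 8, 10}, B = {2, 5, 7, 9}
A ∪ B = {2, 5, 7, 8, 9, 10}
(A ∪ B)' = U \ (A ∪ B) = {1, 3, 4, 6, 11}
Verification via A' ∩ B': A' = {1, 3, 4, 6, 7, 9, 11}, B' = {1, 3, 4, 6, 8, 10, 11}
A' ∩ B' = {1, 3, 4, 6, 11} ✓

{1, 3, 4, 6, 11}


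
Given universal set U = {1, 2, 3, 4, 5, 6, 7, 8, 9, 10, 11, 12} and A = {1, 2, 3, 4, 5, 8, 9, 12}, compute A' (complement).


Universal set U = {1, 2, 3, 4, 5, 6, 7, 8, 9, 10, 11, 12}
Set A = {1, 2, 3, 4, 5, 8, 9, 12}
A' = U \ A = elements in U but not in A
Checking each element of U:
1 (in A, exclude), 2 (in A, exclude), 3 (in A, exclude), 4 (in A, exclude), 5 (in A, exclude), 6 (not in A, include), 7 (not in A, include), 8 (in A, exclude), 9 (in A, exclude), 10 (not in A, include), 11 (not in A, include), 12 (in A, exclude)
A' = {6, 7, 10, 11}

{6, 7, 10, 11}


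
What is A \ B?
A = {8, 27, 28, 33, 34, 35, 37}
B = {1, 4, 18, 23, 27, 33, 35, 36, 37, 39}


Set A = {8, 27, 28, 33, 34, 35, 37}
Set B = {1, 4, 18, 23, 27, 33, 35, 36, 37, 39}
A \ B includes elements in A that are not in B.
Check each element of A:
8 (not in B, keep), 27 (in B, remove), 28 (not in B, keep), 33 (in B, remove), 34 (not in B, keep), 35 (in B, remove), 37 (in B, remove)
A \ B = {8, 28, 34}

{8, 28, 34}


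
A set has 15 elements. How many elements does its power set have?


The set has 15 elements.
The power set contains all possible subsets.
|P(A)| = 2^|A| = 2^15 = 32768

32768


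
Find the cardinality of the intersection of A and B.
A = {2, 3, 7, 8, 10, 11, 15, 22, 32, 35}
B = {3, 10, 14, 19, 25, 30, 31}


Set A = {2, 3, 7, 8, 10, 11, 15, 22, 32, 35}
Set B = {3, 10, 14, 19, 25, 30, 31}
A ∩ B = {3, 10}
|A ∩ B| = 2

2


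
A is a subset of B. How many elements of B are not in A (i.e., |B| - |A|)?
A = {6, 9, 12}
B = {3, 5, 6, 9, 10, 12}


Set A = {6, 9, 12}, |A| = 3
Set B = {3, 5, 6, 9, 10, 12}, |B| = 6
Since A ⊆ B: B \ A = {3, 5, 10}
|B| - |A| = 6 - 3 = 3

3


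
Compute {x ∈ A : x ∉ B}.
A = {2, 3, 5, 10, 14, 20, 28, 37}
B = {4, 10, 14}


Set A = {2, 3, 5, 10, 14, 20, 28, 37}
Set B = {4, 10, 14}
Check each element of A against B:
2 ∉ B (include), 3 ∉ B (include), 5 ∉ B (include), 10 ∈ B, 14 ∈ B, 20 ∉ B (include), 28 ∉ B (include), 37 ∉ B (include)
Elements of A not in B: {2, 3, 5, 20, 28, 37}

{2, 3, 5, 20, 28, 37}


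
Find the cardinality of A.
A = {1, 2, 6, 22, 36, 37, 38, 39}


Set A = {1, 2, 6, 22, 36, 37, 38, 39}
Listing elements: 1, 2, 6, 22, 36, 37, 38, 39
Counting: 8 elements
|A| = 8

8


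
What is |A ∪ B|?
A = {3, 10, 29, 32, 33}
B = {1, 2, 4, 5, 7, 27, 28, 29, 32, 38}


Set A = {3, 10, 29, 32, 33}, |A| = 5
Set B = {1, 2, 4, 5, 7, 27, 28, 29, 32, 38}, |B| = 10
A ∩ B = {29, 32}, |A ∩ B| = 2
|A ∪ B| = |A| + |B| - |A ∩ B| = 5 + 10 - 2 = 13

13


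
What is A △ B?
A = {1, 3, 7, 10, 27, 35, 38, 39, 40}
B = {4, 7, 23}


Set A = {1, 3, 7, 10, 27, 35, 38, 39, 40}
Set B = {4, 7, 23}
A △ B = (A \ B) ∪ (B \ A)
Elements in A but not B: {1, 3, 10, 27, 35, 38, 39, 40}
Elements in B but not A: {4, 23}
A △ B = {1, 3, 4, 10, 23, 27, 35, 38, 39, 40}

{1, 3, 4, 10, 23, 27, 35, 38, 39, 40}


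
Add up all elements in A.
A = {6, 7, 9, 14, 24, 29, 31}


Set A = {6, 7, 9, 14, 24, 29, 31}
Sum = 6 + 7 + 9 + 14 + 24 + 29 + 31 = 120

120


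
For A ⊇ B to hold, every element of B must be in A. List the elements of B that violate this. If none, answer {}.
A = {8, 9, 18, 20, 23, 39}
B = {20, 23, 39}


Set A = {8, 9, 18, 20, 23, 39}
Set B = {20, 23, 39}
Check each element of B against A:
20 ∈ A, 23 ∈ A, 39 ∈ A
Elements of B not in A: {}

{}


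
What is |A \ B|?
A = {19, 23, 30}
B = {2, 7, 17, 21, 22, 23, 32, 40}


Set A = {19, 23, 30}
Set B = {2, 7, 17, 21, 22, 23, 32, 40}
A \ B = {19, 30}
|A \ B| = 2

2


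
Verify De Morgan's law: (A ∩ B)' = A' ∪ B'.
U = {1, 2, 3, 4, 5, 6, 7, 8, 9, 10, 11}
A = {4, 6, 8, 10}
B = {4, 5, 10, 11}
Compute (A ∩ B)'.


U = {1, 2, 3, 4, 5, 6, 7, 8, 9, 10, 11}
A = {4, 6, 8, 10}, B = {4, 5, 10, 11}
A ∩ B = {4, 10}
(A ∩ B)' = U \ (A ∩ B) = {1, 2, 3, 5, 6, 7, 8, 9, 11}
Verification via A' ∪ B': A' = {1, 2, 3, 5, 7, 9, 11}, B' = {1, 2, 3, 6, 7, 8, 9}
A' ∪ B' = {1, 2, 3, 5, 6, 7, 8, 9, 11} ✓

{1, 2, 3, 5, 6, 7, 8, 9, 11}


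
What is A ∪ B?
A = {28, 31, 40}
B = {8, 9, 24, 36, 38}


Set A = {28, 31, 40}
Set B = {8, 9, 24, 36, 38}
A ∪ B includes all elements in either set.
Elements from A: {28, 31, 40}
Elements from B not already included: {8, 9, 24, 36, 38}
A ∪ B = {8, 9, 24, 28, 31, 36, 38, 40}

{8, 9, 24, 28, 31, 36, 38, 40}


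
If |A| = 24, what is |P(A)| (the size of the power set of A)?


The set has 24 elements.
The power set contains all possible subsets.
|P(A)| = 2^|A| = 2^24 = 16777216

16777216


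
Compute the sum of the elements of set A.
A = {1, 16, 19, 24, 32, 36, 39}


Set A = {1, 16, 19, 24, 32, 36, 39}
Sum = 1 + 16 + 19 + 24 + 32 + 36 + 39 = 167

167


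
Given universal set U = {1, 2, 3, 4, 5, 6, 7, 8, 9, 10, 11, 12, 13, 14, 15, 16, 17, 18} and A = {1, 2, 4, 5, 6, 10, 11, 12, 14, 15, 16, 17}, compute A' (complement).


Universal set U = {1, 2, 3, 4, 5, 6, 7, 8, 9, 10, 11, 12, 13, 14, 15, 16, 17, 18}
Set A = {1, 2, 4, 5, 6, 10, 11, 12, 14, 15, 16, 17}
A' = U \ A = elements in U but not in A
Checking each element of U:
1 (in A, exclude), 2 (in A, exclude), 3 (not in A, include), 4 (in A, exclude), 5 (in A, exclude), 6 (in A, exclude), 7 (not in A, include), 8 (not in A, include), 9 (not in A, include), 10 (in A, exclude), 11 (in A, exclude), 12 (in A, exclude), 13 (not in A, include), 14 (in A, exclude), 15 (in A, exclude), 16 (in A, exclude), 17 (in A, exclude), 18 (not in A, include)
A' = {3, 7, 8, 9, 13, 18}

{3, 7, 8, 9, 13, 18}


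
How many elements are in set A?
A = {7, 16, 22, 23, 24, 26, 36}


Set A = {7, 16, 22, 23, 24, 26, 36}
Listing elements: 7, 16, 22, 23, 24, 26, 36
Counting: 7 elements
|A| = 7

7


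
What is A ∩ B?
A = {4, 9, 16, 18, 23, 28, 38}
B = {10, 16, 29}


Set A = {4, 9, 16, 18, 23, 28, 38}
Set B = {10, 16, 29}
A ∩ B includes only elements in both sets.
Check each element of A against B:
4 ✗, 9 ✗, 16 ✓, 18 ✗, 23 ✗, 28 ✗, 38 ✗
A ∩ B = {16}

{16}


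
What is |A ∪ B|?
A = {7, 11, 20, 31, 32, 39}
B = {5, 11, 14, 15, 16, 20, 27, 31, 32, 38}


Set A = {7, 11, 20, 31, 32, 39}, |A| = 6
Set B = {5, 11, 14, 15, 16, 20, 27, 31, 32, 38}, |B| = 10
A ∩ B = {11, 20, 31, 32}, |A ∩ B| = 4
|A ∪ B| = |A| + |B| - |A ∩ B| = 6 + 10 - 4 = 12

12


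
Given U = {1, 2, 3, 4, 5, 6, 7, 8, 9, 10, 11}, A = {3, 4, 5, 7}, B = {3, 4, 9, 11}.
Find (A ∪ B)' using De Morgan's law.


U = {1, 2, 3, 4, 5, 6, 7, 8, 9, 10, 11}
A = {3, 4, 5, 7}, B = {3, 4, 9, 11}
A ∪ B = {3, 4, 5, 7, 9, 11}
(A ∪ B)' = U \ (A ∪ B) = {1, 2, 6, 8, 10}
Verification via A' ∩ B': A' = {1, 2, 6, 8, 9, 10, 11}, B' = {1, 2, 5, 6, 7, 8, 10}
A' ∩ B' = {1, 2, 6, 8, 10} ✓

{1, 2, 6, 8, 10}


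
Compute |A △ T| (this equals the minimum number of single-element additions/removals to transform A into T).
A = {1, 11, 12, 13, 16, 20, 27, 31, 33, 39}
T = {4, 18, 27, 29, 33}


Set A = {1, 11, 12, 13, 16, 20, 27, 31, 33, 39}
Set T = {4, 18, 27, 29, 33}
Elements to remove from A (in A, not in T): {1, 11, 12, 13, 16, 20, 31, 39} → 8 removals
Elements to add to A (in T, not in A): {4, 18, 29} → 3 additions
Total edits = 8 + 3 = 11

11


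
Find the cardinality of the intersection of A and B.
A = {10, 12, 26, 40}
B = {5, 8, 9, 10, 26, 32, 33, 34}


Set A = {10, 12, 26, 40}
Set B = {5, 8, 9, 10, 26, 32, 33, 34}
A ∩ B = {10, 26}
|A ∩ B| = 2

2


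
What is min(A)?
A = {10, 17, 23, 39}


Set A = {10, 17, 23, 39}
Elements in ascending order: 10, 17, 23, 39
The smallest element is 10.

10


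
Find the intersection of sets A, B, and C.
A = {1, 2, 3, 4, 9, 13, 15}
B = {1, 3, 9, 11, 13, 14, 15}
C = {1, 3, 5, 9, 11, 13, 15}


Set A = {1, 2, 3, 4, 9, 13, 15}
Set B = {1, 3, 9, 11, 13, 14, 15}
Set C = {1, 3, 5, 9, 11, 13, 15}
First, A ∩ B = {1, 3, 9, 13, 15}
Then, (A ∩ B) ∩ C = {1, 3, 9, 13, 15}

{1, 3, 9, 13, 15}


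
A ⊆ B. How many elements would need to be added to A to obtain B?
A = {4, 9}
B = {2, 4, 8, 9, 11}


Set A = {4, 9}, |A| = 2
Set B = {2, 4, 8, 9, 11}, |B| = 5
Since A ⊆ B: B \ A = {2, 8, 11}
|B| - |A| = 5 - 2 = 3

3


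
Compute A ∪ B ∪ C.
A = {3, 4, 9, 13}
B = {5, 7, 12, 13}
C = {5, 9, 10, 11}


Set A = {3, 4, 9, 13}
Set B = {5, 7, 12, 13}
Set C = {5, 9, 10, 11}
First, A ∪ B = {3, 4, 5, 7, 9, 12, 13}
Then, (A ∪ B) ∪ C = {3, 4, 5, 7, 9, 10, 11, 12, 13}

{3, 4, 5, 7, 9, 10, 11, 12, 13}


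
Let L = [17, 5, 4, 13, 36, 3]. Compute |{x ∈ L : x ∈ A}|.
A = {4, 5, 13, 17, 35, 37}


Set A = {4, 5, 13, 17, 35, 37}
Candidates: [17, 5, 4, 13, 36, 3]
Check each candidate:
17 ∈ A, 5 ∈ A, 4 ∈ A, 13 ∈ A, 36 ∉ A, 3 ∉ A
Count of candidates in A: 4

4


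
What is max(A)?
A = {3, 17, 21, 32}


Set A = {3, 17, 21, 32}
Elements in ascending order: 3, 17, 21, 32
The largest element is 32.

32


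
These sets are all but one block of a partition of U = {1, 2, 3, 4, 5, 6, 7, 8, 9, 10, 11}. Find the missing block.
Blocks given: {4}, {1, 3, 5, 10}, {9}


U = {1, 2, 3, 4, 5, 6, 7, 8, 9, 10, 11}
Shown blocks: {4}, {1, 3, 5, 10}, {9}
A partition's blocks are pairwise disjoint and cover U, so the missing block = U \ (union of shown blocks).
Union of shown blocks: {1, 3, 4, 5, 9, 10}
Missing block = U \ (union) = {2, 6, 7, 8, 11}

{2, 6, 7, 8, 11}


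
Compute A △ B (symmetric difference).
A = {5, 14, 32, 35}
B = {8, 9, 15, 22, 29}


Set A = {5, 14, 32, 35}
Set B = {8, 9, 15, 22, 29}
A △ B = (A \ B) ∪ (B \ A)
Elements in A but not B: {5, 14, 32, 35}
Elements in B but not A: {8, 9, 15, 22, 29}
A △ B = {5, 8, 9, 14, 15, 22, 29, 32, 35}

{5, 8, 9, 14, 15, 22, 29, 32, 35}


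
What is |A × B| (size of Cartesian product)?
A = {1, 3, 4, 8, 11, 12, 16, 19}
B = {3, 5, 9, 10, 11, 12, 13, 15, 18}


Set A = {1, 3, 4, 8, 11, 12, 16, 19} has 8 elements.
Set B = {3, 5, 9, 10, 11, 12, 13, 15, 18} has 9 elements.
|A × B| = |A| × |B| = 8 × 9 = 72

72


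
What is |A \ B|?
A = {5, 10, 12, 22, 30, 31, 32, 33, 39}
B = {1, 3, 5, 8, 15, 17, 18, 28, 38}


Set A = {5, 10, 12, 22, 30, 31, 32, 33, 39}
Set B = {1, 3, 5, 8, 15, 17, 18, 28, 38}
A \ B = {10, 12, 22, 30, 31, 32, 33, 39}
|A \ B| = 8

8


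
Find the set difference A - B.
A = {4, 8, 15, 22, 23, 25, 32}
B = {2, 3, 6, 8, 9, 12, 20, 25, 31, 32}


Set A = {4, 8, 15, 22, 23, 25, 32}
Set B = {2, 3, 6, 8, 9, 12, 20, 25, 31, 32}
A \ B includes elements in A that are not in B.
Check each element of A:
4 (not in B, keep), 8 (in B, remove), 15 (not in B, keep), 22 (not in B, keep), 23 (not in B, keep), 25 (in B, remove), 32 (in B, remove)
A \ B = {4, 15, 22, 23}

{4, 15, 22, 23}


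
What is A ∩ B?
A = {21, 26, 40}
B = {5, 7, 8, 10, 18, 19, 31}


Set A = {21, 26, 40}
Set B = {5, 7, 8, 10, 18, 19, 31}
A ∩ B includes only elements in both sets.
Check each element of A against B:
21 ✗, 26 ✗, 40 ✗
A ∩ B = {}

{}


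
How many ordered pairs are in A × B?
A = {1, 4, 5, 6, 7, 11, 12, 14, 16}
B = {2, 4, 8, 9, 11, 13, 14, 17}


Set A = {1, 4, 5, 6, 7, 11, 12, 14, 16} has 9 elements.
Set B = {2, 4, 8, 9, 11, 13, 14, 17} has 8 elements.
|A × B| = |A| × |B| = 9 × 8 = 72

72


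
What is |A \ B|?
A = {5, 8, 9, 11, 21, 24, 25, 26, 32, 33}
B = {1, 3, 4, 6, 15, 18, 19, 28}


Set A = {5, 8, 9, 11, 21, 24, 25, 26, 32, 33}
Set B = {1, 3, 4, 6, 15, 18, 19, 28}
A \ B = {5, 8, 9, 11, 21, 24, 25, 26, 32, 33}
|A \ B| = 10

10


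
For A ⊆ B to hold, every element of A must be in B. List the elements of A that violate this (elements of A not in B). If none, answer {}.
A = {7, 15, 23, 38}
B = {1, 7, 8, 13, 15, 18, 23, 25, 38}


Set A = {7, 15, 23, 38}
Set B = {1, 7, 8, 13, 15, 18, 23, 25, 38}
Check each element of A against B:
7 ∈ B, 15 ∈ B, 23 ∈ B, 38 ∈ B
Elements of A not in B: {}

{}


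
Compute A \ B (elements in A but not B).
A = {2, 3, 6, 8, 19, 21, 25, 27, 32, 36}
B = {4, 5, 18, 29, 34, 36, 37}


Set A = {2, 3, 6, 8, 19, 21, 25, 27, 32, 36}
Set B = {4, 5, 18, 29, 34, 36, 37}
A \ B includes elements in A that are not in B.
Check each element of A:
2 (not in B, keep), 3 (not in B, keep), 6 (not in B, keep), 8 (not in B, keep), 19 (not in B, keep), 21 (not in B, keep), 25 (not in B, keep), 27 (not in B, keep), 32 (not in B, keep), 36 (in B, remove)
A \ B = {2, 3, 6, 8, 19, 21, 25, 27, 32}

{2, 3, 6, 8, 19, 21, 25, 27, 32}


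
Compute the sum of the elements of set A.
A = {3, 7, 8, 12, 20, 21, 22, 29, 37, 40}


Set A = {3, 7, 8, 12, 20, 21, 22, 29, 37, 40}
Sum = 3 + 7 + 8 + 12 + 20 + 21 + 22 + 29 + 37 + 40 = 199

199


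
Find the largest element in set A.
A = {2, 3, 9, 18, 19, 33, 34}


Set A = {2, 3, 9, 18, 19, 33, 34}
Elements in ascending order: 2, 3, 9, 18, 19, 33, 34
The largest element is 34.

34


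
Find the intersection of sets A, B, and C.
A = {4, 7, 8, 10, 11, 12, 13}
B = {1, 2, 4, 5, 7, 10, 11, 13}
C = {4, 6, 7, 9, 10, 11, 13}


Set A = {4, 7, 8, 10, 11, 12, 13}
Set B = {1, 2, 4, 5, 7, 10, 11, 13}
Set C = {4, 6, 7, 9, 10, 11, 13}
First, A ∩ B = {4, 7, 10, 11, 13}
Then, (A ∩ B) ∩ C = {4, 7, 10, 11, 13}

{4, 7, 10, 11, 13}


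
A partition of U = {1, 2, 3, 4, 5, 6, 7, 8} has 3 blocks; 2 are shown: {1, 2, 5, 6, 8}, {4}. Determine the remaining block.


U = {1, 2, 3, 4, 5, 6, 7, 8}
Shown blocks: {1, 2, 5, 6, 8}, {4}
A partition's blocks are pairwise disjoint and cover U, so the missing block = U \ (union of shown blocks).
Union of shown blocks: {1, 2, 4, 5, 6, 8}
Missing block = U \ (union) = {3, 7}

{3, 7}


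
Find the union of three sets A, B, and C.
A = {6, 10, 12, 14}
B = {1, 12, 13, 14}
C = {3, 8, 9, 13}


Set A = {6, 10, 12, 14}
Set B = {1, 12, 13, 14}
Set C = {3, 8, 9, 13}
First, A ∪ B = {1, 6, 10, 12, 13, 14}
Then, (A ∪ B) ∪ C = {1, 3, 6, 8, 9, 10, 12, 13, 14}

{1, 3, 6, 8, 9, 10, 12, 13, 14}


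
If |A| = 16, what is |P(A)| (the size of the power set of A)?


The set has 16 elements.
The power set contains all possible subsets.
|P(A)| = 2^|A| = 2^16 = 65536

65536


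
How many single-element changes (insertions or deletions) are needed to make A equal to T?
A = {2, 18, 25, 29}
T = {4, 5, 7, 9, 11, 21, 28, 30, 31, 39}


Set A = {2, 18, 25, 29}
Set T = {4, 5, 7, 9, 11, 21, 28, 30, 31, 39}
Elements to remove from A (in A, not in T): {2, 18, 25, 29} → 4 removals
Elements to add to A (in T, not in A): {4, 5, 7, 9, 11, 21, 28, 30, 31, 39} → 10 additions
Total edits = 4 + 10 = 14

14


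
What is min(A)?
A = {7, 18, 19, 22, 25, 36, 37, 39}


Set A = {7, 18, 19, 22, 25, 36, 37, 39}
Elements in ascending order: 7, 18, 19, 22, 25, 36, 37, 39
The smallest element is 7.

7


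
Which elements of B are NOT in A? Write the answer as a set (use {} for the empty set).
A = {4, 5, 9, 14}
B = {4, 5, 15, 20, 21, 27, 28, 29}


Set A = {4, 5, 9, 14}
Set B = {4, 5, 15, 20, 21, 27, 28, 29}
Check each element of B against A:
4 ∈ A, 5 ∈ A, 15 ∉ A (include), 20 ∉ A (include), 21 ∉ A (include), 27 ∉ A (include), 28 ∉ A (include), 29 ∉ A (include)
Elements of B not in A: {15, 20, 21, 27, 28, 29}

{15, 20, 21, 27, 28, 29}


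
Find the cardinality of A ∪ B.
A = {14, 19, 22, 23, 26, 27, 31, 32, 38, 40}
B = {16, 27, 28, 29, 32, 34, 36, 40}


Set A = {14, 19, 22, 23, 26, 27, 31, 32, 38, 40}, |A| = 10
Set B = {16, 27, 28, 29, 32, 34, 36, 40}, |B| = 8
A ∩ B = {27, 32, 40}, |A ∩ B| = 3
|A ∪ B| = |A| + |B| - |A ∩ B| = 10 + 8 - 3 = 15

15


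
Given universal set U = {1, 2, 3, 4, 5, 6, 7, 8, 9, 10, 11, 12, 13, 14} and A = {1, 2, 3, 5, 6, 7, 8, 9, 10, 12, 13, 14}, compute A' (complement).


Universal set U = {1, 2, 3, 4, 5, 6, 7, 8, 9, 10, 11, 12, 13, 14}
Set A = {1, 2, 3, 5, 6, 7, 8, 9, 10, 12, 13, 14}
A' = U \ A = elements in U but not in A
Checking each element of U:
1 (in A, exclude), 2 (in A, exclude), 3 (in A, exclude), 4 (not in A, include), 5 (in A, exclude), 6 (in A, exclude), 7 (in A, exclude), 8 (in A, exclude), 9 (in A, exclude), 10 (in A, exclude), 11 (not in A, include), 12 (in A, exclude), 13 (in A, exclude), 14 (in A, exclude)
A' = {4, 11}

{4, 11}


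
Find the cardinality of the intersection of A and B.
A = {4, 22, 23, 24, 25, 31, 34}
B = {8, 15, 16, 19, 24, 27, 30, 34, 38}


Set A = {4, 22, 23, 24, 25, 31, 34}
Set B = {8, 15, 16, 19, 24, 27, 30, 34, 38}
A ∩ B = {24, 34}
|A ∩ B| = 2

2


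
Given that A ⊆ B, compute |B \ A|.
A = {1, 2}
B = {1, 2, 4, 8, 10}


Set A = {1, 2}, |A| = 2
Set B = {1, 2, 4, 8, 10}, |B| = 5
Since A ⊆ B: B \ A = {4, 8, 10}
|B| - |A| = 5 - 2 = 3

3


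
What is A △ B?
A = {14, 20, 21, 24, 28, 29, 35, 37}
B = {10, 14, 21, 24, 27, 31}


Set A = {14, 20, 21, 24, 28, 29, 35, 37}
Set B = {10, 14, 21, 24, 27, 31}
A △ B = (A \ B) ∪ (B \ A)
Elements in A but not B: {20, 28, 29, 35, 37}
Elements in B but not A: {10, 27, 31}
A △ B = {10, 20, 27, 28, 29, 31, 35, 37}

{10, 20, 27, 28, 29, 31, 35, 37}


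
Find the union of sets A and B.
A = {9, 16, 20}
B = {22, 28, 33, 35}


Set A = {9, 16, 20}
Set B = {22, 28, 33, 35}
A ∪ B includes all elements in either set.
Elements from A: {9, 16, 20}
Elements from B not already included: {22, 28, 33, 35}
A ∪ B = {9, 16, 20, 22, 28, 33, 35}

{9, 16, 20, 22, 28, 33, 35}


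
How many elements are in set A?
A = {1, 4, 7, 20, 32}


Set A = {1, 4, 7, 20, 32}
Listing elements: 1, 4, 7, 20, 32
Counting: 5 elements
|A| = 5

5


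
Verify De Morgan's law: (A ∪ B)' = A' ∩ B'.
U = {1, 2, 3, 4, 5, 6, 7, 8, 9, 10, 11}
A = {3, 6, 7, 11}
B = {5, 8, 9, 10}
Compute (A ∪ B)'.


U = {1, 2, 3, 4, 5, 6, 7, 8, 9, 10, 11}
A = {3, 6, 7, 11}, B = {5, 8, 9, 10}
A ∪ B = {3, 5, 6, 7, 8, 9, 10, 11}
(A ∪ B)' = U \ (A ∪ B) = {1, 2, 4}
Verification via A' ∩ B': A' = {1, 2, 4, 5, 8, 9, 10}, B' = {1, 2, 3, 4, 6, 7, 11}
A' ∩ B' = {1, 2, 4} ✓

{1, 2, 4}


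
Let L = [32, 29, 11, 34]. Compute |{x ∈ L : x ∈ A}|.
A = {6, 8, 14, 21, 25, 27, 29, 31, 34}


Set A = {6, 8, 14, 21, 25, 27, 29, 31, 34}
Candidates: [32, 29, 11, 34]
Check each candidate:
32 ∉ A, 29 ∈ A, 11 ∉ A, 34 ∈ A
Count of candidates in A: 2

2


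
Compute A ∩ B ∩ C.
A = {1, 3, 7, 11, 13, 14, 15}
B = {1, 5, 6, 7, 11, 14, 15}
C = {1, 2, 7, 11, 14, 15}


Set A = {1, 3, 7, 11, 13, 14, 15}
Set B = {1, 5, 6, 7, 11, 14, 15}
Set C = {1, 2, 7, 11, 14, 15}
First, A ∩ B = {1, 7, 11, 14, 15}
Then, (A ∩ B) ∩ C = {1, 7, 11, 14, 15}

{1, 7, 11, 14, 15}


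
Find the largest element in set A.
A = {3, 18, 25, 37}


Set A = {3, 18, 25, 37}
Elements in ascending order: 3, 18, 25, 37
The largest element is 37.

37


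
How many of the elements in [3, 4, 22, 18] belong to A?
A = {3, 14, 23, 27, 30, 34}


Set A = {3, 14, 23, 27, 30, 34}
Candidates: [3, 4, 22, 18]
Check each candidate:
3 ∈ A, 4 ∉ A, 22 ∉ A, 18 ∉ A
Count of candidates in A: 1

1


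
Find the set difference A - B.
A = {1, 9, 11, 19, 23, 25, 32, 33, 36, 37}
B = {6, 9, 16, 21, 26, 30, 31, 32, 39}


Set A = {1, 9, 11, 19, 23, 25, 32, 33, 36, 37}
Set B = {6, 9, 16, 21, 26, 30, 31, 32, 39}
A \ B includes elements in A that are not in B.
Check each element of A:
1 (not in B, keep), 9 (in B, remove), 11 (not in B, keep), 19 (not in B, keep), 23 (not in B, keep), 25 (not in B, keep), 32 (in B, remove), 33 (not in B, keep), 36 (not in B, keep), 37 (not in B, keep)
A \ B = {1, 11, 19, 23, 25, 33, 36, 37}

{1, 11, 19, 23, 25, 33, 36, 37}


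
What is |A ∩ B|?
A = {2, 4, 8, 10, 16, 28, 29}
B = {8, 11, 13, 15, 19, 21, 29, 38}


Set A = {2, 4, 8, 10, 16, 28, 29}
Set B = {8, 11, 13, 15, 19, 21, 29, 38}
A ∩ B = {8, 29}
|A ∩ B| = 2

2


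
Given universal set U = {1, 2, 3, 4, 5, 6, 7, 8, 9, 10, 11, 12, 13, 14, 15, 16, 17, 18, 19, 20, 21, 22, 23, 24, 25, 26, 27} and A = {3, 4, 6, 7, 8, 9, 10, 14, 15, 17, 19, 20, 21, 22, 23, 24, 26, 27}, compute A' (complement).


Universal set U = {1, 2, 3, 4, 5, 6, 7, 8, 9, 10, 11, 12, 13, 14, 15, 16, 17, 18, 19, 20, 21, 22, 23, 24, 25, 26, 27}
Set A = {3, 4, 6, 7, 8, 9, 10, 14, 15, 17, 19, 20, 21, 22, 23, 24, 26, 27}
A' = U \ A = elements in U but not in A
Checking each element of U:
1 (not in A, include), 2 (not in A, include), 3 (in A, exclude), 4 (in A, exclude), 5 (not in A, include), 6 (in A, exclude), 7 (in A, exclude), 8 (in A, exclude), 9 (in A, exclude), 10 (in A, exclude), 11 (not in A, include), 12 (not in A, include), 13 (not in A, include), 14 (in A, exclude), 15 (in A, exclude), 16 (not in A, include), 17 (in A, exclude), 18 (not in A, include), 19 (in A, exclude), 20 (in A, exclude), 21 (in A, exclude), 22 (in A, exclude), 23 (in A, exclude), 24 (in A, exclude), 25 (not in A, include), 26 (in A, exclude), 27 (in A, exclude)
A' = {1, 2, 5, 11, 12, 13, 16, 18, 25}

{1, 2, 5, 11, 12, 13, 16, 18, 25}
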